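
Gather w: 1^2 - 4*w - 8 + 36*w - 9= 32*w - 16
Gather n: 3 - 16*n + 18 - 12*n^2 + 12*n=-12*n^2 - 4*n + 21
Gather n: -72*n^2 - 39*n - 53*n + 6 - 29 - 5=-72*n^2 - 92*n - 28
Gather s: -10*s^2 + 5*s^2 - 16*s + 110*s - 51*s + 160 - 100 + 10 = -5*s^2 + 43*s + 70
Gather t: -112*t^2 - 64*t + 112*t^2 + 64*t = 0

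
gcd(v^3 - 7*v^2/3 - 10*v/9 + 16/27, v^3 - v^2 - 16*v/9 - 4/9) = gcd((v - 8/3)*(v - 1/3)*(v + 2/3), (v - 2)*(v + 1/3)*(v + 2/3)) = v + 2/3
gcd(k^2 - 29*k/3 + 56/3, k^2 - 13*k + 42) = k - 7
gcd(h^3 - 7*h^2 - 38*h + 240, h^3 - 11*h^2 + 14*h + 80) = h^2 - 13*h + 40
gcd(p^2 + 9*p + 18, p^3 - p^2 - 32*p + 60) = p + 6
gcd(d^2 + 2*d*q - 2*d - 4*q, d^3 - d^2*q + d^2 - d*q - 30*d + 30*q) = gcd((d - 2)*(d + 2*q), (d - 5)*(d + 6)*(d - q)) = 1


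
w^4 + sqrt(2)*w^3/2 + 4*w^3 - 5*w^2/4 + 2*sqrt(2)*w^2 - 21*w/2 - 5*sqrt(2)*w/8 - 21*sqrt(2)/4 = (w - 3/2)*(w + 2)*(w + 7/2)*(w + sqrt(2)/2)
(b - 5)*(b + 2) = b^2 - 3*b - 10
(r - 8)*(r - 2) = r^2 - 10*r + 16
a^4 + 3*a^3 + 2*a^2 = a^2*(a + 1)*(a + 2)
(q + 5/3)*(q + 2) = q^2 + 11*q/3 + 10/3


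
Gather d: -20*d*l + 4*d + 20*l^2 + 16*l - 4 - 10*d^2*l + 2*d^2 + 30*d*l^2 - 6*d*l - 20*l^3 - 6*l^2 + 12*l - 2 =d^2*(2 - 10*l) + d*(30*l^2 - 26*l + 4) - 20*l^3 + 14*l^2 + 28*l - 6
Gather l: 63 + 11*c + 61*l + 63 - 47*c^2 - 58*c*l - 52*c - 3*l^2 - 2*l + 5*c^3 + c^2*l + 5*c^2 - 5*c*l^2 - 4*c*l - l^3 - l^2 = 5*c^3 - 42*c^2 - 41*c - l^3 + l^2*(-5*c - 4) + l*(c^2 - 62*c + 59) + 126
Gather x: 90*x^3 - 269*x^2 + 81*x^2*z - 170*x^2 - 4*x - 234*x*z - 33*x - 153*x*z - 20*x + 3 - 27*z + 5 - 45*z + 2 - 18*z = 90*x^3 + x^2*(81*z - 439) + x*(-387*z - 57) - 90*z + 10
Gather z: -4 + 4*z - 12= 4*z - 16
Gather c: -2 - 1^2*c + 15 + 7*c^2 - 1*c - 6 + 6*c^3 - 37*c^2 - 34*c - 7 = 6*c^3 - 30*c^2 - 36*c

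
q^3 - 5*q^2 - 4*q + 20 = (q - 5)*(q - 2)*(q + 2)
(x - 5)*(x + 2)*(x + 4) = x^3 + x^2 - 22*x - 40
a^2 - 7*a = a*(a - 7)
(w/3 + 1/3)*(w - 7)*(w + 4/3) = w^3/3 - 14*w^2/9 - 5*w - 28/9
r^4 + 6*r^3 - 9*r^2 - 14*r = r*(r - 2)*(r + 1)*(r + 7)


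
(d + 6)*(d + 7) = d^2 + 13*d + 42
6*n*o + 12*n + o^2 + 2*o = (6*n + o)*(o + 2)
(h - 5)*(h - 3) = h^2 - 8*h + 15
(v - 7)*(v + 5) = v^2 - 2*v - 35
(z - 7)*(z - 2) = z^2 - 9*z + 14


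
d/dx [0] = 0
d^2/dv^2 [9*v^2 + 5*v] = 18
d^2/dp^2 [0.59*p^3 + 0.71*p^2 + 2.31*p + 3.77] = 3.54*p + 1.42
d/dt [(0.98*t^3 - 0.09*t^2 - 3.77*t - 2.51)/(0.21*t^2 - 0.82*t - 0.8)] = (0.2058*t^4 - 1.6072*t^3 - 1.4865*t^2 + 1.1982*t + 0.9578)/(0.0441*t^4 - 0.3444*t^3 + 0.3364*t^2 + 1.312*t + 0.64)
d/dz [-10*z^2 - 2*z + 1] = -20*z - 2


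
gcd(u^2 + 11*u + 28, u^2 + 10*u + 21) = u + 7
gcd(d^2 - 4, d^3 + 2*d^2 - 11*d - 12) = 1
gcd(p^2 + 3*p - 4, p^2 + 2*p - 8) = p + 4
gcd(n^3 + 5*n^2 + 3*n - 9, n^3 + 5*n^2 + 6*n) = n + 3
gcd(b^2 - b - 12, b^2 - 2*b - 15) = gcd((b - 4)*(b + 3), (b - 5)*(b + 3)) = b + 3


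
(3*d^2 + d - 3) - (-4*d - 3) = 3*d^2 + 5*d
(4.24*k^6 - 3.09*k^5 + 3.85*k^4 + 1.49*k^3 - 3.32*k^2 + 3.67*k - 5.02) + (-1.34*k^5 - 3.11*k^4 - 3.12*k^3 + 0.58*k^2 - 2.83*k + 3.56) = 4.24*k^6 - 4.43*k^5 + 0.74*k^4 - 1.63*k^3 - 2.74*k^2 + 0.84*k - 1.46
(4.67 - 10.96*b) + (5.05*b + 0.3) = 4.97 - 5.91*b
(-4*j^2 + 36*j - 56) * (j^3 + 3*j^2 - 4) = -4*j^5 + 24*j^4 + 52*j^3 - 152*j^2 - 144*j + 224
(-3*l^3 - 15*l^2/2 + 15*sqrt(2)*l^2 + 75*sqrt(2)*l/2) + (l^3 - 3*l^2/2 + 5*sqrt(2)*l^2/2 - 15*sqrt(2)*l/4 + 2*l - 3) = -2*l^3 - 9*l^2 + 35*sqrt(2)*l^2/2 + 2*l + 135*sqrt(2)*l/4 - 3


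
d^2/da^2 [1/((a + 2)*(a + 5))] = 2*((a + 2)^2 + (a + 2)*(a + 5) + (a + 5)^2)/((a + 2)^3*(a + 5)^3)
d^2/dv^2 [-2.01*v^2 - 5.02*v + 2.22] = -4.02000000000000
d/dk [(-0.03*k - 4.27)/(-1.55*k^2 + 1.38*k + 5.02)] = (-0.0465*k^2 - 13.237*k + 5.742)/(2.4025*k^4 - 4.278*k^3 - 13.6576*k^2 + 13.8552*k + 25.2004)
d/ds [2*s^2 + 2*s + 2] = 4*s + 2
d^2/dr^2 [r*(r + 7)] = 2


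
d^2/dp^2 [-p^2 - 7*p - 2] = -2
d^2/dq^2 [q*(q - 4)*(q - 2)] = 6*q - 12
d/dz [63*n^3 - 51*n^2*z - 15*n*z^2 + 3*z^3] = -51*n^2 - 30*n*z + 9*z^2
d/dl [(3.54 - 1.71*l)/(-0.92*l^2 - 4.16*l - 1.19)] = (-1.5732*l^2 + 6.5136*l + 16.7613)/(0.8464*l^4 + 7.6544*l^3 + 19.4952*l^2 + 9.9008*l + 1.4161)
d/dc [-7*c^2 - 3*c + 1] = -14*c - 3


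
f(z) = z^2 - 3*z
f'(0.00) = -3.00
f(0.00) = 0.00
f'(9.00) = 15.00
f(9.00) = 54.00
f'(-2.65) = -8.30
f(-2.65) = 14.97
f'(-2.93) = -8.86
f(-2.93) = 17.37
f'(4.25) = 5.50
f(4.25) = 5.31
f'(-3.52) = -10.04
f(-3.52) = 22.95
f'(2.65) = 2.30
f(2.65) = -0.93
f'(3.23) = 3.46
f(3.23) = 0.74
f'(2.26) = 1.52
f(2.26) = -1.67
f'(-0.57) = -4.14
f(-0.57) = 2.03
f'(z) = 2*z - 3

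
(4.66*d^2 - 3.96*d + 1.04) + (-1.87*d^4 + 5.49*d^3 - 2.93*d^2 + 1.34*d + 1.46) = -1.87*d^4 + 5.49*d^3 + 1.73*d^2 - 2.62*d + 2.5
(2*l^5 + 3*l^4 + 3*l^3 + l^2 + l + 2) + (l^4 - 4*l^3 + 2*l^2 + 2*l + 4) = 2*l^5 + 4*l^4 - l^3 + 3*l^2 + 3*l + 6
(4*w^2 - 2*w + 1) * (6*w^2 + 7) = 24*w^4 - 12*w^3 + 34*w^2 - 14*w + 7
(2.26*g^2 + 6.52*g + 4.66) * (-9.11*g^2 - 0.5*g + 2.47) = -20.5886*g^4 - 60.5272*g^3 - 40.1304*g^2 + 13.7744*g + 11.5102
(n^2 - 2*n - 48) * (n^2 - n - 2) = n^4 - 3*n^3 - 48*n^2 + 52*n + 96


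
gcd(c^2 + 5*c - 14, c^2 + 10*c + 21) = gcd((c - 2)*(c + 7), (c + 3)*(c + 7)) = c + 7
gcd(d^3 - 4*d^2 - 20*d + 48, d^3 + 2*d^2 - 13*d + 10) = d - 2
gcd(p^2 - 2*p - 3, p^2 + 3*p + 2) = p + 1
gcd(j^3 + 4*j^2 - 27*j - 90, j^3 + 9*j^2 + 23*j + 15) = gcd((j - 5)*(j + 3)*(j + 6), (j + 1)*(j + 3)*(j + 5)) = j + 3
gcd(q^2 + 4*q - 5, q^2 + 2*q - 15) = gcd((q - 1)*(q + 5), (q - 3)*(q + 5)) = q + 5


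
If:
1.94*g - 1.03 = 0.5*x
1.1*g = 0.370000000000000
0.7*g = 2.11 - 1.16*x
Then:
No Solution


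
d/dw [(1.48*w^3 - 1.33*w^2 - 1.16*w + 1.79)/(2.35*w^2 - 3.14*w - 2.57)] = (3.478*w^4 - 9.2944*w^3 - 4.5086*w^2 - 1.5768*w + 8.6018)/(5.5225*w^4 - 14.758*w^3 - 2.2194*w^2 + 16.1396*w + 6.6049)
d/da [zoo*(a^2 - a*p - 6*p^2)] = zoo*(a + p)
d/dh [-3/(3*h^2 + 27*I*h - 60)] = (2*h + 9*I)/(h^2 + 9*I*h - 20)^2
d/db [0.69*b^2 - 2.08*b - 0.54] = 1.38*b - 2.08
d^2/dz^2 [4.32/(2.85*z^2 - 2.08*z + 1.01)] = (-70.1784*z^2 + 51.21792*z + 4.32*(5.7*z - 2.08)*(11.4*z - 4.16) - 24.87024)/(2.85*z^2 - 2.08*z + 1.01)^3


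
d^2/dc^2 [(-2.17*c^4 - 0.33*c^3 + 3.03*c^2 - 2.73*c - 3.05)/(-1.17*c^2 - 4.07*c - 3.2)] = (5.941026*c^6 + 61.999938*c^5 + 264.421878*c^4 + 496.986382*c^3 + 385.55391*c^2 + 46.09125*c - 54.95795)/(1.601613*c^6 + 16.714269*c^5 + 71.284239*c^4 + 158.847623*c^3 + 194.96544*c^2 + 125.0304*c + 32.768)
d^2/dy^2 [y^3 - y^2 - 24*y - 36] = 6*y - 2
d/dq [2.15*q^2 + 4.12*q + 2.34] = 4.3*q + 4.12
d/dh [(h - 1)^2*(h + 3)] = (h - 1)*(3*h + 5)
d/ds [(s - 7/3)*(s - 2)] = 2*s - 13/3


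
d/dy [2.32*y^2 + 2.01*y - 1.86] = 4.64*y + 2.01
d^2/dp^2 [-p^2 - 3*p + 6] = -2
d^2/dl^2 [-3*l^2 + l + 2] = -6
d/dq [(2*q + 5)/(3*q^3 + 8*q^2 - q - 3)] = (6*q^3 + 16*q^2 - 2*q - (2*q + 5)*(9*q^2 + 16*q - 1) - 6)/(3*q^3 + 8*q^2 - q - 3)^2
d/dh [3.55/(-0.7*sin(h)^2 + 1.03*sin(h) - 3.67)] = (4.97*sin(h) - 3.6565)*cos(h)/(0.7*sin(h)^2 - 1.03*sin(h) + 3.67)^2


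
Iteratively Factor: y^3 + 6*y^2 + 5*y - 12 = (y - 1)*(y^2 + 7*y + 12) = (y - 1)*(y + 3)*(y + 4)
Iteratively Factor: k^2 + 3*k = (k + 3)*(k)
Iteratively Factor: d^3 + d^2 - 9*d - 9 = (d + 1)*(d^2 - 9) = (d - 3)*(d + 1)*(d + 3)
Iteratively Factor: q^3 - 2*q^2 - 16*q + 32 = (q - 4)*(q^2 + 2*q - 8) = (q - 4)*(q + 4)*(q - 2)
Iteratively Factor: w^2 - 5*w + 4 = (w - 1)*(w - 4)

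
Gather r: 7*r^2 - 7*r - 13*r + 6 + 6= 7*r^2 - 20*r + 12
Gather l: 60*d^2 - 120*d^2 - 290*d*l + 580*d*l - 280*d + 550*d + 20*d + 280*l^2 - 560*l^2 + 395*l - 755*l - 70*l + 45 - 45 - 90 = -60*d^2 + 290*d - 280*l^2 + l*(290*d - 430) - 90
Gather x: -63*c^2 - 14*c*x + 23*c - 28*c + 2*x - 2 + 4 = -63*c^2 - 5*c + x*(2 - 14*c) + 2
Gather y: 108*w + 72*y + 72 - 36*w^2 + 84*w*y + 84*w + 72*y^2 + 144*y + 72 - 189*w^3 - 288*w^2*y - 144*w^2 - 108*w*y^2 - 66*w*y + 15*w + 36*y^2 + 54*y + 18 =-189*w^3 - 180*w^2 + 207*w + y^2*(108 - 108*w) + y*(-288*w^2 + 18*w + 270) + 162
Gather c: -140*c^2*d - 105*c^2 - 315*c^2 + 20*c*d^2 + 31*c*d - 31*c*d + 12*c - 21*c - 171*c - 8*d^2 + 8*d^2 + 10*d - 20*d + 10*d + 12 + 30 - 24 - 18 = c^2*(-140*d - 420) + c*(20*d^2 - 180)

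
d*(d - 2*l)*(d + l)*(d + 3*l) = d^4 + 2*d^3*l - 5*d^2*l^2 - 6*d*l^3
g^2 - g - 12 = (g - 4)*(g + 3)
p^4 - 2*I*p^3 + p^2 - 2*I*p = p*(p - 2*I)*(p - I)*(p + I)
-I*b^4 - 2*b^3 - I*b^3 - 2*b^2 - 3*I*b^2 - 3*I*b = b*(b - 3*I)*(b + I)*(-I*b - I)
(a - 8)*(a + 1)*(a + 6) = a^3 - a^2 - 50*a - 48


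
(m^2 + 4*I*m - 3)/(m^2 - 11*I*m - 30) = (-m^2 - 4*I*m + 3)/(-m^2 + 11*I*m + 30)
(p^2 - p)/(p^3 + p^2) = (p - 1)/(p*(p + 1))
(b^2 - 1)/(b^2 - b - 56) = (1 - b^2)/(-b^2 + b + 56)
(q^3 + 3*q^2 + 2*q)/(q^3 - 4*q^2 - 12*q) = (q + 1)/(q - 6)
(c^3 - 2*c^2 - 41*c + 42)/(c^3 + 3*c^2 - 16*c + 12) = (c - 7)/(c - 2)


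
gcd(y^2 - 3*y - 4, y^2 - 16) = y - 4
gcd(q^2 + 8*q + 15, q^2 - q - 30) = q + 5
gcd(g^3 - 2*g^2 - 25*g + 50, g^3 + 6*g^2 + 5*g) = g + 5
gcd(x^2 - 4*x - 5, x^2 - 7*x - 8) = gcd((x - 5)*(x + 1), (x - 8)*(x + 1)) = x + 1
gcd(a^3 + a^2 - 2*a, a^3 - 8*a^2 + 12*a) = a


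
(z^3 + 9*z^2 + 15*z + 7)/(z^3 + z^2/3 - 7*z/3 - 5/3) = 3*(z + 7)/(3*z - 5)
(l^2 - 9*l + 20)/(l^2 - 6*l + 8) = (l - 5)/(l - 2)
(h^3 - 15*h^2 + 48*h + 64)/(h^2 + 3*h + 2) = (h^2 - 16*h + 64)/(h + 2)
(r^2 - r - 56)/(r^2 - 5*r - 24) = (r + 7)/(r + 3)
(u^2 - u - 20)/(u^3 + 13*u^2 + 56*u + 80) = (u - 5)/(u^2 + 9*u + 20)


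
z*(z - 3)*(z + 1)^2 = z^4 - z^3 - 5*z^2 - 3*z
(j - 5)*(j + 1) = j^2 - 4*j - 5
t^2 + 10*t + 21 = (t + 3)*(t + 7)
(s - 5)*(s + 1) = s^2 - 4*s - 5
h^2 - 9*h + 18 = (h - 6)*(h - 3)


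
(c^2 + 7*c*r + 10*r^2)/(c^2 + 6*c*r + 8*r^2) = (c + 5*r)/(c + 4*r)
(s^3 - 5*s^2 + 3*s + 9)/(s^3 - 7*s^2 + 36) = (s^2 - 2*s - 3)/(s^2 - 4*s - 12)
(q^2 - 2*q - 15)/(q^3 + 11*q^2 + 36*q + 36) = (q - 5)/(q^2 + 8*q + 12)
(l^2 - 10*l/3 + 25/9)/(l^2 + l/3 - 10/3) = (l - 5/3)/(l + 2)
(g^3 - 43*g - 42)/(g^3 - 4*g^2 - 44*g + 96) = (g^2 - 6*g - 7)/(g^2 - 10*g + 16)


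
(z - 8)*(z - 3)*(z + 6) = z^3 - 5*z^2 - 42*z + 144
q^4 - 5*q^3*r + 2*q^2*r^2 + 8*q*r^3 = q*(q - 4*r)*(q - 2*r)*(q + r)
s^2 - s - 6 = (s - 3)*(s + 2)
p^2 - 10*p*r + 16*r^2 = (p - 8*r)*(p - 2*r)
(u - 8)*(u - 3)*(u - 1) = u^3 - 12*u^2 + 35*u - 24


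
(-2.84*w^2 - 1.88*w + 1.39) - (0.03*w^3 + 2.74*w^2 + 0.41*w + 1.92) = -0.03*w^3 - 5.58*w^2 - 2.29*w - 0.53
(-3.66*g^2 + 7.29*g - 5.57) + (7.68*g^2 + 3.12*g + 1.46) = 4.02*g^2 + 10.41*g - 4.11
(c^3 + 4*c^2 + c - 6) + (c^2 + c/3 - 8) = c^3 + 5*c^2 + 4*c/3 - 14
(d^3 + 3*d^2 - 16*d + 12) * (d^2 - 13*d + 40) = d^5 - 10*d^4 - 15*d^3 + 340*d^2 - 796*d + 480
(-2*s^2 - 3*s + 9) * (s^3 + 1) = -2*s^5 - 3*s^4 + 9*s^3 - 2*s^2 - 3*s + 9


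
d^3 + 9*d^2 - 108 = (d - 3)*(d + 6)^2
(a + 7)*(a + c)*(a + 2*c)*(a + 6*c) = a^4 + 9*a^3*c + 7*a^3 + 20*a^2*c^2 + 63*a^2*c + 12*a*c^3 + 140*a*c^2 + 84*c^3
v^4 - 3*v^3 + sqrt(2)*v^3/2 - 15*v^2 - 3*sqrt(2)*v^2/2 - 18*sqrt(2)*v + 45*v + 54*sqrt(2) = (v - 3)*(v - 3*sqrt(2))*(v + 3*sqrt(2)/2)*(v + 2*sqrt(2))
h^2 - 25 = (h - 5)*(h + 5)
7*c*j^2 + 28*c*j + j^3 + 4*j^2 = j*(7*c + j)*(j + 4)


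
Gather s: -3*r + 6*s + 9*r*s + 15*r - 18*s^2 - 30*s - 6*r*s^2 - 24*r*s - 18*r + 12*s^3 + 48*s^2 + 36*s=-6*r + 12*s^3 + s^2*(30 - 6*r) + s*(12 - 15*r)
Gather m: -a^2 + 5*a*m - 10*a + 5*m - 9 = -a^2 - 10*a + m*(5*a + 5) - 9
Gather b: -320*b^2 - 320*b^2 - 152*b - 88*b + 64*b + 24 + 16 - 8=-640*b^2 - 176*b + 32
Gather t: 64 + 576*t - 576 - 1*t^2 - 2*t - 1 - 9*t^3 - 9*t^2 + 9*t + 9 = -9*t^3 - 10*t^2 + 583*t - 504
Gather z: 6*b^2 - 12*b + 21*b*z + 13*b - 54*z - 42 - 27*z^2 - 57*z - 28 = 6*b^2 + b - 27*z^2 + z*(21*b - 111) - 70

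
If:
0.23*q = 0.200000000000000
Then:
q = 0.87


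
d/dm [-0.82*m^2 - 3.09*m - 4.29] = -1.64*m - 3.09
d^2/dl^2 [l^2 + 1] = 2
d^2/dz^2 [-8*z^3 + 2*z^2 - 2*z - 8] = 4 - 48*z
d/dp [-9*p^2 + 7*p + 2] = 7 - 18*p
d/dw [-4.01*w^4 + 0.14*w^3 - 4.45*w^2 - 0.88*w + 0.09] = -16.04*w^3 + 0.42*w^2 - 8.9*w - 0.88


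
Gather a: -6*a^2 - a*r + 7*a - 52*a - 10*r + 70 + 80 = -6*a^2 + a*(-r - 45) - 10*r + 150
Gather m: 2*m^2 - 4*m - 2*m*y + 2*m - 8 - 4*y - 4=2*m^2 + m*(-2*y - 2) - 4*y - 12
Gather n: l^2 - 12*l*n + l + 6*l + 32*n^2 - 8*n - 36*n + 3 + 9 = l^2 + 7*l + 32*n^2 + n*(-12*l - 44) + 12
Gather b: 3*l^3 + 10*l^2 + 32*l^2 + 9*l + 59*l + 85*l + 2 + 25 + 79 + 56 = 3*l^3 + 42*l^2 + 153*l + 162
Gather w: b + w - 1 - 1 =b + w - 2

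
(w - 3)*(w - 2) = w^2 - 5*w + 6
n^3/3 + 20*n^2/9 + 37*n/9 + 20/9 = (n/3 + 1/3)*(n + 5/3)*(n + 4)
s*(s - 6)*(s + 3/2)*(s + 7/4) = s^4 - 11*s^3/4 - 135*s^2/8 - 63*s/4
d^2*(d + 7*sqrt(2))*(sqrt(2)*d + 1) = sqrt(2)*d^4 + 15*d^3 + 7*sqrt(2)*d^2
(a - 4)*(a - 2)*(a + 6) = a^3 - 28*a + 48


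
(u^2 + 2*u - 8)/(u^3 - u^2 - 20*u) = (u - 2)/(u*(u - 5))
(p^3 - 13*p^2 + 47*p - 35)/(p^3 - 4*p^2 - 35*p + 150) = (p^2 - 8*p + 7)/(p^2 + p - 30)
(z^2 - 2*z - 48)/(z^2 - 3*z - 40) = (z + 6)/(z + 5)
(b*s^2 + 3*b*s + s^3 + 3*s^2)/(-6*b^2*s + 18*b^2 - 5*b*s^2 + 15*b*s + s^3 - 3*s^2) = s*(s + 3)/(-6*b*s + 18*b + s^2 - 3*s)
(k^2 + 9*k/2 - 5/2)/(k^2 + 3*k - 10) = (k - 1/2)/(k - 2)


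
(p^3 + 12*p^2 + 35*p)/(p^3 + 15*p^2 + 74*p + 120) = p*(p + 7)/(p^2 + 10*p + 24)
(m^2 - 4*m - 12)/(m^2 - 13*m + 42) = (m + 2)/(m - 7)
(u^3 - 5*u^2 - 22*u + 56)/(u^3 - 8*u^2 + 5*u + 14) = (u + 4)/(u + 1)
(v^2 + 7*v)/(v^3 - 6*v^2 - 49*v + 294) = v/(v^2 - 13*v + 42)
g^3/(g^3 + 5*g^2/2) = 2*g/(2*g + 5)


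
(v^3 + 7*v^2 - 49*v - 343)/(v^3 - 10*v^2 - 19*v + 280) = (v^2 + 14*v + 49)/(v^2 - 3*v - 40)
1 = 1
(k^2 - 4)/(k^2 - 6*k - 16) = (k - 2)/(k - 8)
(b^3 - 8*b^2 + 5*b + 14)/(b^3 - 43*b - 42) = (b - 2)/(b + 6)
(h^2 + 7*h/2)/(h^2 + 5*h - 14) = h*(2*h + 7)/(2*(h^2 + 5*h - 14))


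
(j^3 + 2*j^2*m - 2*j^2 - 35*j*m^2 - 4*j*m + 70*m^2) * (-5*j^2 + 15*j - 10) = -5*j^5 - 10*j^4*m + 25*j^4 + 175*j^3*m^2 + 50*j^3*m - 40*j^3 - 875*j^2*m^2 - 80*j^2*m + 20*j^2 + 1400*j*m^2 + 40*j*m - 700*m^2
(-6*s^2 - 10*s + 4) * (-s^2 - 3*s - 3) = 6*s^4 + 28*s^3 + 44*s^2 + 18*s - 12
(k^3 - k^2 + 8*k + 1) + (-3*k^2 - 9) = k^3 - 4*k^2 + 8*k - 8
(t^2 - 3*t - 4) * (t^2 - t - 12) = t^4 - 4*t^3 - 13*t^2 + 40*t + 48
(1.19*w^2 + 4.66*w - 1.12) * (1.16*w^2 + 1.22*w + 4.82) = 1.3804*w^4 + 6.8574*w^3 + 10.1218*w^2 + 21.0948*w - 5.3984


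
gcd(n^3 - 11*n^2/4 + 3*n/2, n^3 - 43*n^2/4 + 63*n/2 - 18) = n - 3/4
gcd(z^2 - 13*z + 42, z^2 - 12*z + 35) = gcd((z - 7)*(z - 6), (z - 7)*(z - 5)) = z - 7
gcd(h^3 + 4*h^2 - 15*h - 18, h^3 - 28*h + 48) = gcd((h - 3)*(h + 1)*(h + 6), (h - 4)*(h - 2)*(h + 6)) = h + 6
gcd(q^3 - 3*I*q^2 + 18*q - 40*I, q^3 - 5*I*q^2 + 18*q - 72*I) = q + 4*I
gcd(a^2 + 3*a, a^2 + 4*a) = a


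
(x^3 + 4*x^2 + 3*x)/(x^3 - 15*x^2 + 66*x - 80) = x*(x^2 + 4*x + 3)/(x^3 - 15*x^2 + 66*x - 80)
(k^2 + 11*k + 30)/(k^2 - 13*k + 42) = (k^2 + 11*k + 30)/(k^2 - 13*k + 42)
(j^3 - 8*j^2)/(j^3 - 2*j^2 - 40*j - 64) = j^2/(j^2 + 6*j + 8)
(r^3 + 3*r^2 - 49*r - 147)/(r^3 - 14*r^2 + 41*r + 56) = (r^2 + 10*r + 21)/(r^2 - 7*r - 8)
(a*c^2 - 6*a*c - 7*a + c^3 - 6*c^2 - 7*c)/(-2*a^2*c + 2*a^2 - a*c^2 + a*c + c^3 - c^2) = (-c^2 + 6*c + 7)/(2*a*c - 2*a - c^2 + c)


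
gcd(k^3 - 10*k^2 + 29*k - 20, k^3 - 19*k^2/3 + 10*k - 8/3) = k - 4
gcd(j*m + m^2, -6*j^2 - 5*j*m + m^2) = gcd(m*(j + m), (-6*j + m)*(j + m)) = j + m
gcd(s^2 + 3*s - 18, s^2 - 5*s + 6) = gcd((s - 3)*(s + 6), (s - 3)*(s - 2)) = s - 3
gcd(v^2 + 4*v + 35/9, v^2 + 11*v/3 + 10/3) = v + 5/3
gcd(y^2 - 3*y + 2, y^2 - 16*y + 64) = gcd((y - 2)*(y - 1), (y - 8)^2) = 1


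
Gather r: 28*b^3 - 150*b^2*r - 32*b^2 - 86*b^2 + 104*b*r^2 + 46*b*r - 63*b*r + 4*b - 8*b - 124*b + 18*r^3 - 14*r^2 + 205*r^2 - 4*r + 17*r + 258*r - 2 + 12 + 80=28*b^3 - 118*b^2 - 128*b + 18*r^3 + r^2*(104*b + 191) + r*(-150*b^2 - 17*b + 271) + 90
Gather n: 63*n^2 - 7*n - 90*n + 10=63*n^2 - 97*n + 10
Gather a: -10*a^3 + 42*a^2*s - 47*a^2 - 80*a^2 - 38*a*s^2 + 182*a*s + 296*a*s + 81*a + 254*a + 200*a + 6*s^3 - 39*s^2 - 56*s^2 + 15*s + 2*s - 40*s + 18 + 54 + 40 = -10*a^3 + a^2*(42*s - 127) + a*(-38*s^2 + 478*s + 535) + 6*s^3 - 95*s^2 - 23*s + 112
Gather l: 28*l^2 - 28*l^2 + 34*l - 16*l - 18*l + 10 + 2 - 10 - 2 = 0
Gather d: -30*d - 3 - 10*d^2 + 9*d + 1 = -10*d^2 - 21*d - 2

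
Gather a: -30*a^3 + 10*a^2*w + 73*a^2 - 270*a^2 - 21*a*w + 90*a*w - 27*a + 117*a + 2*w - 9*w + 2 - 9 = -30*a^3 + a^2*(10*w - 197) + a*(69*w + 90) - 7*w - 7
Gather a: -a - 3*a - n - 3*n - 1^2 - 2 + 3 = -4*a - 4*n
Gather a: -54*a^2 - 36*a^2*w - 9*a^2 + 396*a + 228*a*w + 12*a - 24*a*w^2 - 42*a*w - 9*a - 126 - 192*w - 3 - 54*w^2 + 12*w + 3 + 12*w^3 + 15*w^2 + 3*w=a^2*(-36*w - 63) + a*(-24*w^2 + 186*w + 399) + 12*w^3 - 39*w^2 - 177*w - 126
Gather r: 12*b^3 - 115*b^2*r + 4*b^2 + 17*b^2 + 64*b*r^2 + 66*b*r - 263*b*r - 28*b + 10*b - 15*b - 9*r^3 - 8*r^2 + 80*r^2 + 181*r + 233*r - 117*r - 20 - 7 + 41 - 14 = 12*b^3 + 21*b^2 - 33*b - 9*r^3 + r^2*(64*b + 72) + r*(-115*b^2 - 197*b + 297)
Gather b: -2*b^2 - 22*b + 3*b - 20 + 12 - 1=-2*b^2 - 19*b - 9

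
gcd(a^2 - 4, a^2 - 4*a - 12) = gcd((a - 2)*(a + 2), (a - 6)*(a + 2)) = a + 2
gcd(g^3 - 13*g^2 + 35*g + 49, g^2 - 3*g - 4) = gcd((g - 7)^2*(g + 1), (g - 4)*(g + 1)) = g + 1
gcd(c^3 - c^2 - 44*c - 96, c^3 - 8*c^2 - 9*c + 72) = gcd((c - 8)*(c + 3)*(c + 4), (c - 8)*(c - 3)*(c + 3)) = c^2 - 5*c - 24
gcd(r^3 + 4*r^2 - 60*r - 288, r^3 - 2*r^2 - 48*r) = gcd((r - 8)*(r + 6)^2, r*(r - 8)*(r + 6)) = r^2 - 2*r - 48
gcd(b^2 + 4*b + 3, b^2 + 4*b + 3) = b^2 + 4*b + 3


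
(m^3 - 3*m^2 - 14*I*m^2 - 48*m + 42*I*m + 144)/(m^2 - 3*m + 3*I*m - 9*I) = (m^2 - 14*I*m - 48)/(m + 3*I)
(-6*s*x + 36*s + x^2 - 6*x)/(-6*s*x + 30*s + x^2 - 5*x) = (x - 6)/(x - 5)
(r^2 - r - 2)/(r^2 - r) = (r^2 - r - 2)/(r*(r - 1))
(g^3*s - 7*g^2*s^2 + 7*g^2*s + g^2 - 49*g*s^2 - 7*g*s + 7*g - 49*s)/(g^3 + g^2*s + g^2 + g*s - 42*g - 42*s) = (g^2*s - 7*g*s^2 + g - 7*s)/(g^2 + g*s - 6*g - 6*s)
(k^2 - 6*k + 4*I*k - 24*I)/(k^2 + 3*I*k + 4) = (k - 6)/(k - I)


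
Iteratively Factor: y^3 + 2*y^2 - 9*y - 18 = (y + 2)*(y^2 - 9) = (y + 2)*(y + 3)*(y - 3)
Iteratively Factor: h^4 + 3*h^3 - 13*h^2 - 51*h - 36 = (h + 3)*(h^3 - 13*h - 12) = (h - 4)*(h + 3)*(h^2 + 4*h + 3) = (h - 4)*(h + 1)*(h + 3)*(h + 3)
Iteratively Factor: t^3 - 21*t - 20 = (t + 4)*(t^2 - 4*t - 5) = (t + 1)*(t + 4)*(t - 5)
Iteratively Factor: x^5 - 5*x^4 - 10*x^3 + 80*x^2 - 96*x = (x)*(x^4 - 5*x^3 - 10*x^2 + 80*x - 96) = x*(x - 4)*(x^3 - x^2 - 14*x + 24) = x*(x - 4)*(x - 2)*(x^2 + x - 12) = x*(x - 4)*(x - 2)*(x + 4)*(x - 3)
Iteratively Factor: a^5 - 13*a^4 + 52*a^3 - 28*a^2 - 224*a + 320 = (a - 2)*(a^4 - 11*a^3 + 30*a^2 + 32*a - 160) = (a - 2)*(a + 2)*(a^3 - 13*a^2 + 56*a - 80) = (a - 4)*(a - 2)*(a + 2)*(a^2 - 9*a + 20) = (a - 4)^2*(a - 2)*(a + 2)*(a - 5)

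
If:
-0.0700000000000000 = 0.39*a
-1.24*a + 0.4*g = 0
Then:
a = -0.18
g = -0.56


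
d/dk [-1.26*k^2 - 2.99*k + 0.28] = -2.52*k - 2.99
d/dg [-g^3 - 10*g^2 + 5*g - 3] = -3*g^2 - 20*g + 5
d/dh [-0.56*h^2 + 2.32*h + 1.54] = 2.32 - 1.12*h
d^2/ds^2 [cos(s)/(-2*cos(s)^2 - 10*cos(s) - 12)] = (-5*(1 - cos(s)^2)^2 + cos(s)^5 - 38*cos(s)^3 - 40*cos(s)^2 + 72*cos(s) + 65)/(2*(cos(s) + 2)^3*(cos(s) + 3)^3)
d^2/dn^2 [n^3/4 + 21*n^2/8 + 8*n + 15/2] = 3*n/2 + 21/4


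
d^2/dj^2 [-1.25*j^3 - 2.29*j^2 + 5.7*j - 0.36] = -7.5*j - 4.58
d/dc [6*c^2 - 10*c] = 12*c - 10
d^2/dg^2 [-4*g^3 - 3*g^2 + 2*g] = -24*g - 6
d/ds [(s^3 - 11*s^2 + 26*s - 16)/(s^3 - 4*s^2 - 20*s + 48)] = (7*s^2 - 64*s + 232)/(s^4 - 4*s^3 - 44*s^2 + 96*s + 576)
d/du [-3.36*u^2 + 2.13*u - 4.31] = 2.13 - 6.72*u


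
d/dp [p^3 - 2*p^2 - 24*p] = 3*p^2 - 4*p - 24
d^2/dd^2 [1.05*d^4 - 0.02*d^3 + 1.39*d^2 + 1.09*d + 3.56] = 12.6*d^2 - 0.12*d + 2.78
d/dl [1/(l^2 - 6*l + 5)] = 2*(3 - l)/(l^2 - 6*l + 5)^2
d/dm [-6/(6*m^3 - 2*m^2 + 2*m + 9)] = 12*(9*m^2 - 2*m + 1)/(6*m^3 - 2*m^2 + 2*m + 9)^2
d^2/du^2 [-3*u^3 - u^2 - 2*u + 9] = -18*u - 2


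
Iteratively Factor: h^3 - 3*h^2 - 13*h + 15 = (h + 3)*(h^2 - 6*h + 5) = (h - 1)*(h + 3)*(h - 5)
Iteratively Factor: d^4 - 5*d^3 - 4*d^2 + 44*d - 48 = (d - 4)*(d^3 - d^2 - 8*d + 12) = (d - 4)*(d - 2)*(d^2 + d - 6) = (d - 4)*(d - 2)*(d + 3)*(d - 2)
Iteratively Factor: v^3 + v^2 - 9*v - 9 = (v + 1)*(v^2 - 9) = (v - 3)*(v + 1)*(v + 3)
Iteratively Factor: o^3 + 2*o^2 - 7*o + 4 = (o + 4)*(o^2 - 2*o + 1) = (o - 1)*(o + 4)*(o - 1)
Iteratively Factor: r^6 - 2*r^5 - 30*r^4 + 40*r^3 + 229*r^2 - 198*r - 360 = (r - 2)*(r^5 - 30*r^3 - 20*r^2 + 189*r + 180) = (r - 2)*(r + 3)*(r^4 - 3*r^3 - 21*r^2 + 43*r + 60) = (r - 2)*(r + 1)*(r + 3)*(r^3 - 4*r^2 - 17*r + 60) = (r - 2)*(r + 1)*(r + 3)*(r + 4)*(r^2 - 8*r + 15) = (r - 3)*(r - 2)*(r + 1)*(r + 3)*(r + 4)*(r - 5)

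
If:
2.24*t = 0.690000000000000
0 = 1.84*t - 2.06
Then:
No Solution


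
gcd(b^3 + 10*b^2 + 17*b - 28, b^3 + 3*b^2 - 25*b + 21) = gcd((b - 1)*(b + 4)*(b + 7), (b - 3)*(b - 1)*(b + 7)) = b^2 + 6*b - 7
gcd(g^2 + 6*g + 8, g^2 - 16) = g + 4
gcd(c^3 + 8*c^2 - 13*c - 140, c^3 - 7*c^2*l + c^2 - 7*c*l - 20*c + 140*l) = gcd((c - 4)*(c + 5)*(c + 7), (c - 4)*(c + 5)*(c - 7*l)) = c^2 + c - 20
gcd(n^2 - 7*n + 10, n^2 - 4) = n - 2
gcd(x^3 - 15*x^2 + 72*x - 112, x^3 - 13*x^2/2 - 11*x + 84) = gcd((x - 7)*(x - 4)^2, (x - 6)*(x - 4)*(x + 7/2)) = x - 4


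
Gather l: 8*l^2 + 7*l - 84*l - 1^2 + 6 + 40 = 8*l^2 - 77*l + 45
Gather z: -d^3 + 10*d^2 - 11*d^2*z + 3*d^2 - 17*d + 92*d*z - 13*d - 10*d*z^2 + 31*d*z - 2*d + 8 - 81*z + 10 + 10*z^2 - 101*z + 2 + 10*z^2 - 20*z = -d^3 + 13*d^2 - 32*d + z^2*(20 - 10*d) + z*(-11*d^2 + 123*d - 202) + 20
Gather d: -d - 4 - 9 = -d - 13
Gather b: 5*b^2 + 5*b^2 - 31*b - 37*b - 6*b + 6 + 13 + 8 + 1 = 10*b^2 - 74*b + 28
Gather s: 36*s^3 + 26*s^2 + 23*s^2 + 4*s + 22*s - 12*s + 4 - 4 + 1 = 36*s^3 + 49*s^2 + 14*s + 1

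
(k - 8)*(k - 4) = k^2 - 12*k + 32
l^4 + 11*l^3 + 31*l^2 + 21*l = l*(l + 1)*(l + 3)*(l + 7)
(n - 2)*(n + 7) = n^2 + 5*n - 14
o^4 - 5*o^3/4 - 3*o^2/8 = o^2*(o - 3/2)*(o + 1/4)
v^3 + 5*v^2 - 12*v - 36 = (v - 3)*(v + 2)*(v + 6)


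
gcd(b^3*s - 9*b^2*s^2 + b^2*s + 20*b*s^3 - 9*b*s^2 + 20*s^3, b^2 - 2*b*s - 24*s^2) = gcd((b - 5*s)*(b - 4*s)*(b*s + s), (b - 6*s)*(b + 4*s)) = 1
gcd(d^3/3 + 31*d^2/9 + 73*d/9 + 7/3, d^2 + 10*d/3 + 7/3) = 1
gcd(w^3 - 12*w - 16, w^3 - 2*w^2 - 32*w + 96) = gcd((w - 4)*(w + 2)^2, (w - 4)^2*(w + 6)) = w - 4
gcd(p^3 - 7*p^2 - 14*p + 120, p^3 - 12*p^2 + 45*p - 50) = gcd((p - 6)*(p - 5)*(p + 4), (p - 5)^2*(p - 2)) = p - 5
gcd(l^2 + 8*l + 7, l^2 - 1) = l + 1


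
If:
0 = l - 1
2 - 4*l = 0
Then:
No Solution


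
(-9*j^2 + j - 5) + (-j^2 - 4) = -10*j^2 + j - 9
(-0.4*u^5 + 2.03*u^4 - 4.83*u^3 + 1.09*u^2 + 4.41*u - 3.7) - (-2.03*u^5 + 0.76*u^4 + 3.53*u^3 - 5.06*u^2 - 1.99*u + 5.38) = 1.63*u^5 + 1.27*u^4 - 8.36*u^3 + 6.15*u^2 + 6.4*u - 9.08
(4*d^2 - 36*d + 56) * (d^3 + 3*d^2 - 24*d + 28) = 4*d^5 - 24*d^4 - 148*d^3 + 1144*d^2 - 2352*d + 1568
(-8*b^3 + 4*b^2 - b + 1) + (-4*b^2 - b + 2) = -8*b^3 - 2*b + 3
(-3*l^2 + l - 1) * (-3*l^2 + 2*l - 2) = 9*l^4 - 9*l^3 + 11*l^2 - 4*l + 2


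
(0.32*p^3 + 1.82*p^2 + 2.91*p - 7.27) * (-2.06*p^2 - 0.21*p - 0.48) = -0.6592*p^5 - 3.8164*p^4 - 6.5304*p^3 + 13.4915*p^2 + 0.1299*p + 3.4896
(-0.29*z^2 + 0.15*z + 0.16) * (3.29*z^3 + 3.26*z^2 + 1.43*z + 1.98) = -0.9541*z^5 - 0.4519*z^4 + 0.6007*z^3 + 0.1619*z^2 + 0.5258*z + 0.3168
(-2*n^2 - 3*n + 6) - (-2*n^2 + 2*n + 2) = 4 - 5*n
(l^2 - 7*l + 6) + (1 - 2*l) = l^2 - 9*l + 7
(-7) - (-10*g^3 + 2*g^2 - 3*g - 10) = 10*g^3 - 2*g^2 + 3*g + 3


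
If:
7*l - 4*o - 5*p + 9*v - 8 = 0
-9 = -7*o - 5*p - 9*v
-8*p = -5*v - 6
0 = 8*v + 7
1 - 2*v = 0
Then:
No Solution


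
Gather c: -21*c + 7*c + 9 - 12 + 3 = -14*c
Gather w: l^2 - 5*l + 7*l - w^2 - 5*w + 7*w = l^2 + 2*l - w^2 + 2*w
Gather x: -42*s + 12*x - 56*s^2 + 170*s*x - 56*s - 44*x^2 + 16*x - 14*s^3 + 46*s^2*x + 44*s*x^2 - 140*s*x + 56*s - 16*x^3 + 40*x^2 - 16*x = -14*s^3 - 56*s^2 - 42*s - 16*x^3 + x^2*(44*s - 4) + x*(46*s^2 + 30*s + 12)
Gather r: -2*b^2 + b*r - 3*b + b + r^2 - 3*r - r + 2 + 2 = -2*b^2 - 2*b + r^2 + r*(b - 4) + 4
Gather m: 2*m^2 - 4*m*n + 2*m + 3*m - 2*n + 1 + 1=2*m^2 + m*(5 - 4*n) - 2*n + 2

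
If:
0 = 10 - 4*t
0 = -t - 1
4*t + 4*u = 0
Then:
No Solution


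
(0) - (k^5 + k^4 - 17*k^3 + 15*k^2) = -k^5 - k^4 + 17*k^3 - 15*k^2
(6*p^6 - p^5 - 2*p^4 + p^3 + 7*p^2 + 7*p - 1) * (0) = 0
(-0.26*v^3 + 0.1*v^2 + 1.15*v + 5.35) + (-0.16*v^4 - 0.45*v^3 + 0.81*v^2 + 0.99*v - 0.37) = -0.16*v^4 - 0.71*v^3 + 0.91*v^2 + 2.14*v + 4.98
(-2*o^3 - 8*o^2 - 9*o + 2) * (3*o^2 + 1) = -6*o^5 - 24*o^4 - 29*o^3 - 2*o^2 - 9*o + 2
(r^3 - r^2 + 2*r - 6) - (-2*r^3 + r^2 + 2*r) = 3*r^3 - 2*r^2 - 6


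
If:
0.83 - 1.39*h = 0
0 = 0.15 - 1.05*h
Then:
No Solution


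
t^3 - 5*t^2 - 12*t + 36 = (t - 6)*(t - 2)*(t + 3)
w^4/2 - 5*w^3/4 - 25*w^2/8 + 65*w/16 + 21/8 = (w/2 + 1)*(w - 7/2)*(w - 3/2)*(w + 1/2)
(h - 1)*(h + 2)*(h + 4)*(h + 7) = h^4 + 12*h^3 + 37*h^2 + 6*h - 56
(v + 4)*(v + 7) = v^2 + 11*v + 28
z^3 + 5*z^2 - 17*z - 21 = (z - 3)*(z + 1)*(z + 7)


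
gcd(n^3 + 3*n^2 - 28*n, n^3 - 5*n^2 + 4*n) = n^2 - 4*n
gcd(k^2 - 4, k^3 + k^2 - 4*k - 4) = k^2 - 4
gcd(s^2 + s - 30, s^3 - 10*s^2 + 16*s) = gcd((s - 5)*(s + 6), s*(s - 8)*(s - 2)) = 1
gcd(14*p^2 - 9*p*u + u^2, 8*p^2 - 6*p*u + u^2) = 2*p - u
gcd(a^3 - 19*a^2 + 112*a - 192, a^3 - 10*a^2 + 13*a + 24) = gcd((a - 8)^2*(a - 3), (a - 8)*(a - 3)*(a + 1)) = a^2 - 11*a + 24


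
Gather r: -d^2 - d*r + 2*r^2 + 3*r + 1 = -d^2 + 2*r^2 + r*(3 - d) + 1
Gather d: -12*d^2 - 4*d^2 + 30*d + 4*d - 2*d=-16*d^2 + 32*d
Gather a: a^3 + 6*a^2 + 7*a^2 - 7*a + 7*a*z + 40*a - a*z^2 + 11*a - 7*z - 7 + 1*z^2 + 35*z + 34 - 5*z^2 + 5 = a^3 + 13*a^2 + a*(-z^2 + 7*z + 44) - 4*z^2 + 28*z + 32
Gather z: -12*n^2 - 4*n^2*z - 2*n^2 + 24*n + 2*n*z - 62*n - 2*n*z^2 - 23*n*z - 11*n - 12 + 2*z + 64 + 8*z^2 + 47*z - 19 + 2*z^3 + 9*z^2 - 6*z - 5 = -14*n^2 - 49*n + 2*z^3 + z^2*(17 - 2*n) + z*(-4*n^2 - 21*n + 43) + 28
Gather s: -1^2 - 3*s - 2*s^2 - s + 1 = -2*s^2 - 4*s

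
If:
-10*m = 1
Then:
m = -1/10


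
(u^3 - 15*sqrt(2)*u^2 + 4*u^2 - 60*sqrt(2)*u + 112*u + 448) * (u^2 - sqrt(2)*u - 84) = u^5 - 16*sqrt(2)*u^4 + 4*u^4 - 64*sqrt(2)*u^3 + 58*u^3 + 232*u^2 + 1148*sqrt(2)*u^2 - 9408*u + 4592*sqrt(2)*u - 37632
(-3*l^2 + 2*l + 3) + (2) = -3*l^2 + 2*l + 5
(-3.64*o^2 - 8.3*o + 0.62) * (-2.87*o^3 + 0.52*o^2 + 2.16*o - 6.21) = 10.4468*o^5 + 21.9282*o^4 - 13.9578*o^3 + 4.9988*o^2 + 52.8822*o - 3.8502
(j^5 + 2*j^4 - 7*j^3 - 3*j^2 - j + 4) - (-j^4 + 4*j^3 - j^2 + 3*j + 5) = j^5 + 3*j^4 - 11*j^3 - 2*j^2 - 4*j - 1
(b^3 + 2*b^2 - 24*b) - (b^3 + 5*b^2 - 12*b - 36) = -3*b^2 - 12*b + 36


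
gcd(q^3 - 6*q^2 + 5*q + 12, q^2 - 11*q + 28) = q - 4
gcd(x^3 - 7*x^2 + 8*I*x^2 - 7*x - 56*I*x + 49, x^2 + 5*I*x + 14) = x + 7*I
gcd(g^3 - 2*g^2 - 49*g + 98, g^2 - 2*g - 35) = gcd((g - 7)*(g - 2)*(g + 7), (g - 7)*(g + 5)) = g - 7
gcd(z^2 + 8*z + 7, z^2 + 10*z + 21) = z + 7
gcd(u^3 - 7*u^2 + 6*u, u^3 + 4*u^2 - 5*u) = u^2 - u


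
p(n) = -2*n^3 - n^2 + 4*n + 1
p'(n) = -6*n^2 - 2*n + 4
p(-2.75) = 24.03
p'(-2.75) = -35.88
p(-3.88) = 87.25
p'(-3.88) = -78.57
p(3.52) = -84.54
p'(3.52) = -77.38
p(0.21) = 1.78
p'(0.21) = 3.32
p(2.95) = -47.25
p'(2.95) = -54.12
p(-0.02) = 0.92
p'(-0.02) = 4.04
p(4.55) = -189.90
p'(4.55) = -129.32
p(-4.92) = 195.30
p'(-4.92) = -131.40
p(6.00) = -443.00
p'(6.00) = -224.00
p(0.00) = 1.00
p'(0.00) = 4.00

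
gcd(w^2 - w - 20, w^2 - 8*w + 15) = w - 5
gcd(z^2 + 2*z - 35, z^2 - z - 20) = z - 5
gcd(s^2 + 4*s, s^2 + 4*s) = s^2 + 4*s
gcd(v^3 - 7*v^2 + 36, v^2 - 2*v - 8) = v + 2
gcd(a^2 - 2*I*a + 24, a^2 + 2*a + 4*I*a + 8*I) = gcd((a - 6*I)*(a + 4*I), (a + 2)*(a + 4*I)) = a + 4*I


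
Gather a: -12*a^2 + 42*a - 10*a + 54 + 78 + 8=-12*a^2 + 32*a + 140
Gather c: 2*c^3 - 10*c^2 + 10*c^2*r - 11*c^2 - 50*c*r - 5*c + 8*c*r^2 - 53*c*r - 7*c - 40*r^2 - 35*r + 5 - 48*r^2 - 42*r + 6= 2*c^3 + c^2*(10*r - 21) + c*(8*r^2 - 103*r - 12) - 88*r^2 - 77*r + 11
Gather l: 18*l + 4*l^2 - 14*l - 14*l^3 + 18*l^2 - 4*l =-14*l^3 + 22*l^2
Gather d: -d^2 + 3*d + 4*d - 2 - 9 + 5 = -d^2 + 7*d - 6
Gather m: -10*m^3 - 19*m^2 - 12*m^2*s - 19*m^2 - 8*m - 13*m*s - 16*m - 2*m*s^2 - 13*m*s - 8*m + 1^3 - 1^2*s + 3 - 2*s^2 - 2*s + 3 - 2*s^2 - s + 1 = -10*m^3 + m^2*(-12*s - 38) + m*(-2*s^2 - 26*s - 32) - 4*s^2 - 4*s + 8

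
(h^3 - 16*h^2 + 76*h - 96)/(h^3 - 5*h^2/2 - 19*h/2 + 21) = 2*(h^2 - 14*h + 48)/(2*h^2 - h - 21)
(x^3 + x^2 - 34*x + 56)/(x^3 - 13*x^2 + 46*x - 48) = (x^2 + 3*x - 28)/(x^2 - 11*x + 24)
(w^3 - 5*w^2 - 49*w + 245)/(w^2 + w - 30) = (w^2 - 49)/(w + 6)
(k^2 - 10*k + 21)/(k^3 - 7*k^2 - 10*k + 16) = (k^2 - 10*k + 21)/(k^3 - 7*k^2 - 10*k + 16)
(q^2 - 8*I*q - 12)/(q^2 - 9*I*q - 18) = (q - 2*I)/(q - 3*I)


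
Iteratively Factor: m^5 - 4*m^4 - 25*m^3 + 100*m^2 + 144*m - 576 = (m + 3)*(m^4 - 7*m^3 - 4*m^2 + 112*m - 192) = (m - 3)*(m + 3)*(m^3 - 4*m^2 - 16*m + 64) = (m - 4)*(m - 3)*(m + 3)*(m^2 - 16) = (m - 4)*(m - 3)*(m + 3)*(m + 4)*(m - 4)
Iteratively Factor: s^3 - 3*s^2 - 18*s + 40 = (s - 5)*(s^2 + 2*s - 8) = (s - 5)*(s + 4)*(s - 2)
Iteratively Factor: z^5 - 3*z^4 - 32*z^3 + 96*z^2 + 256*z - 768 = (z - 4)*(z^4 + z^3 - 28*z^2 - 16*z + 192) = (z - 4)*(z + 4)*(z^3 - 3*z^2 - 16*z + 48) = (z - 4)^2*(z + 4)*(z^2 + z - 12) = (z - 4)^2*(z + 4)^2*(z - 3)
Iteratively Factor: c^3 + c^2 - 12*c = (c + 4)*(c^2 - 3*c) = c*(c + 4)*(c - 3)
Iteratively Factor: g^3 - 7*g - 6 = (g + 2)*(g^2 - 2*g - 3) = (g - 3)*(g + 2)*(g + 1)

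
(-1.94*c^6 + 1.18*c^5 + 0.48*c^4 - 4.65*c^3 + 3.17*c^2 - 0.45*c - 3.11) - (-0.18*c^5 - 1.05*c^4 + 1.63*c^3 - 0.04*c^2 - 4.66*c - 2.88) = -1.94*c^6 + 1.36*c^5 + 1.53*c^4 - 6.28*c^3 + 3.21*c^2 + 4.21*c - 0.23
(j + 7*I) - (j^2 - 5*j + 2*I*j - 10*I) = -j^2 + 6*j - 2*I*j + 17*I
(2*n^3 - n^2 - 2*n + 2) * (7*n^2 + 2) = 14*n^5 - 7*n^4 - 10*n^3 + 12*n^2 - 4*n + 4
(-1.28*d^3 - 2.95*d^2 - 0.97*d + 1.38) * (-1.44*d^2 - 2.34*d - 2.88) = 1.8432*d^5 + 7.2432*d^4 + 11.9862*d^3 + 8.7786*d^2 - 0.4356*d - 3.9744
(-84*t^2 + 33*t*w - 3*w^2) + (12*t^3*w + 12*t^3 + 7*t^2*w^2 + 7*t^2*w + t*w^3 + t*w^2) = 12*t^3*w + 12*t^3 + 7*t^2*w^2 + 7*t^2*w - 84*t^2 + t*w^3 + t*w^2 + 33*t*w - 3*w^2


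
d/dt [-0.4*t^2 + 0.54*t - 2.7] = 0.54 - 0.8*t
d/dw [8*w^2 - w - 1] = 16*w - 1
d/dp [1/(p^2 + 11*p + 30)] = (-2*p - 11)/(p^2 + 11*p + 30)^2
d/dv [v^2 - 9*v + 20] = 2*v - 9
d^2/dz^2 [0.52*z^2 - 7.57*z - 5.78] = 1.04000000000000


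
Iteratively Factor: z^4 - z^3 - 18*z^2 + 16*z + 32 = (z - 2)*(z^3 + z^2 - 16*z - 16) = (z - 2)*(z + 1)*(z^2 - 16) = (z - 2)*(z + 1)*(z + 4)*(z - 4)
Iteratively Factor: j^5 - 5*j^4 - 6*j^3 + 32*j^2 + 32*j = (j + 2)*(j^4 - 7*j^3 + 8*j^2 + 16*j) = (j - 4)*(j + 2)*(j^3 - 3*j^2 - 4*j) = j*(j - 4)*(j + 2)*(j^2 - 3*j - 4) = j*(j - 4)*(j + 1)*(j + 2)*(j - 4)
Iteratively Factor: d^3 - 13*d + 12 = (d + 4)*(d^2 - 4*d + 3) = (d - 3)*(d + 4)*(d - 1)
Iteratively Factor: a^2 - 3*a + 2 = (a - 1)*(a - 2)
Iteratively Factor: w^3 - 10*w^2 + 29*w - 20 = (w - 1)*(w^2 - 9*w + 20) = (w - 5)*(w - 1)*(w - 4)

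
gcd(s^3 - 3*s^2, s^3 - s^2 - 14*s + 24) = s - 3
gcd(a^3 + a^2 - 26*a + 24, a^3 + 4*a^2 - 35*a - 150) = 1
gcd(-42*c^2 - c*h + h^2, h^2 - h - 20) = 1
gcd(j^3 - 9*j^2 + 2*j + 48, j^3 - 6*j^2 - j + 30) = j^2 - j - 6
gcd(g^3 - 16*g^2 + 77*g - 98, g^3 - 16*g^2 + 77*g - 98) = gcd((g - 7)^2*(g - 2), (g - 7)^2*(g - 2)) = g^3 - 16*g^2 + 77*g - 98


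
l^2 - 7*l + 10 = (l - 5)*(l - 2)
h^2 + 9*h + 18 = (h + 3)*(h + 6)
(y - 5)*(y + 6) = y^2 + y - 30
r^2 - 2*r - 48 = (r - 8)*(r + 6)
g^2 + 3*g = g*(g + 3)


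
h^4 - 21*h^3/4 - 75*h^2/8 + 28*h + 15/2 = (h - 6)*(h - 2)*(h + 1/4)*(h + 5/2)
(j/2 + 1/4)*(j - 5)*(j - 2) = j^3/2 - 13*j^2/4 + 13*j/4 + 5/2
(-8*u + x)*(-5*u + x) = 40*u^2 - 13*u*x + x^2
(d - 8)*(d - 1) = d^2 - 9*d + 8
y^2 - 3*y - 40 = (y - 8)*(y + 5)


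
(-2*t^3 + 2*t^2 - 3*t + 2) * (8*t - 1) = -16*t^4 + 18*t^3 - 26*t^2 + 19*t - 2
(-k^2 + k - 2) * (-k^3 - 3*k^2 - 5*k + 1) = k^5 + 2*k^4 + 4*k^3 + 11*k - 2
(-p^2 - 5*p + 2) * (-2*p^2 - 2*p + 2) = 2*p^4 + 12*p^3 + 4*p^2 - 14*p + 4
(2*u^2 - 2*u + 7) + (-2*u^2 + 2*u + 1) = 8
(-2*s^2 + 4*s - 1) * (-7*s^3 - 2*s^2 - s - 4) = 14*s^5 - 24*s^4 + s^3 + 6*s^2 - 15*s + 4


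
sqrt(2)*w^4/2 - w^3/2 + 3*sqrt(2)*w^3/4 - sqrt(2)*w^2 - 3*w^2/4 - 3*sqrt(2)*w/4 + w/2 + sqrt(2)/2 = (w - 1/2)*(w - sqrt(2))*(w + sqrt(2)/2)*(sqrt(2)*w/2 + sqrt(2))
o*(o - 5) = o^2 - 5*o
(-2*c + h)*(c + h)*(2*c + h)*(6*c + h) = -24*c^4 - 28*c^3*h + 2*c^2*h^2 + 7*c*h^3 + h^4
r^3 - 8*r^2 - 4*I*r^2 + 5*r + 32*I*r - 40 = (r - 8)*(r - 5*I)*(r + I)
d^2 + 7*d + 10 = (d + 2)*(d + 5)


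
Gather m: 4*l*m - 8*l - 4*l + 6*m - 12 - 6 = -12*l + m*(4*l + 6) - 18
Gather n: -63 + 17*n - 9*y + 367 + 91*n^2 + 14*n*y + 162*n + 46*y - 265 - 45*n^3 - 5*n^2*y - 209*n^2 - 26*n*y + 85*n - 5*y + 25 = -45*n^3 + n^2*(-5*y - 118) + n*(264 - 12*y) + 32*y + 64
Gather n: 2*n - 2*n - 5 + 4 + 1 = 0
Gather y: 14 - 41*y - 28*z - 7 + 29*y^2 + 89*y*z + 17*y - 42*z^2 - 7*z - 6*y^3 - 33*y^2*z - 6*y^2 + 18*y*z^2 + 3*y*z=-6*y^3 + y^2*(23 - 33*z) + y*(18*z^2 + 92*z - 24) - 42*z^2 - 35*z + 7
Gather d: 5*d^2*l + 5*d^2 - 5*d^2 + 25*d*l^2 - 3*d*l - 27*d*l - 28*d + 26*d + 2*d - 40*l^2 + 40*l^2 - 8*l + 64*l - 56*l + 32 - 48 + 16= 5*d^2*l + d*(25*l^2 - 30*l)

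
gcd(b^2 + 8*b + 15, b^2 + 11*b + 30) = b + 5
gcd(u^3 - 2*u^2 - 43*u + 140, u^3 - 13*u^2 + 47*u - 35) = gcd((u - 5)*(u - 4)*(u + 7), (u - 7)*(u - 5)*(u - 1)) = u - 5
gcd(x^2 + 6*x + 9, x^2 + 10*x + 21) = x + 3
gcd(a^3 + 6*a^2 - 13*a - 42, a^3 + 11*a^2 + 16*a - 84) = a + 7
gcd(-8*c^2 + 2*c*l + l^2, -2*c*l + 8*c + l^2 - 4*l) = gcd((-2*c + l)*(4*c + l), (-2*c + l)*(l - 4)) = 2*c - l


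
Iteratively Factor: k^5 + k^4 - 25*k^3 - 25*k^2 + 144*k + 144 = (k + 3)*(k^4 - 2*k^3 - 19*k^2 + 32*k + 48) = (k - 3)*(k + 3)*(k^3 + k^2 - 16*k - 16) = (k - 4)*(k - 3)*(k + 3)*(k^2 + 5*k + 4) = (k - 4)*(k - 3)*(k + 1)*(k + 3)*(k + 4)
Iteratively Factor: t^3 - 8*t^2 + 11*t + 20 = (t - 4)*(t^2 - 4*t - 5) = (t - 5)*(t - 4)*(t + 1)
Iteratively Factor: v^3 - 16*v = (v + 4)*(v^2 - 4*v) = (v - 4)*(v + 4)*(v)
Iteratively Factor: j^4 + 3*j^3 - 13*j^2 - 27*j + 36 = (j - 1)*(j^3 + 4*j^2 - 9*j - 36) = (j - 1)*(j + 4)*(j^2 - 9) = (j - 1)*(j + 3)*(j + 4)*(j - 3)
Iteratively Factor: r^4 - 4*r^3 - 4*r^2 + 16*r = (r - 2)*(r^3 - 2*r^2 - 8*r) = r*(r - 2)*(r^2 - 2*r - 8) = r*(r - 4)*(r - 2)*(r + 2)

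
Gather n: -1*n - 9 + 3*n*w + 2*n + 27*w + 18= n*(3*w + 1) + 27*w + 9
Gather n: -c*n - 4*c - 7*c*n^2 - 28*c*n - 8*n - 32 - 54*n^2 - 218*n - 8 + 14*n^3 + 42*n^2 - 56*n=-4*c + 14*n^3 + n^2*(-7*c - 12) + n*(-29*c - 282) - 40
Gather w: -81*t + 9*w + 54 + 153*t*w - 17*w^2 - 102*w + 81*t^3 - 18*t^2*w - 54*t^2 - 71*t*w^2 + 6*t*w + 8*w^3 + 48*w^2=81*t^3 - 54*t^2 - 81*t + 8*w^3 + w^2*(31 - 71*t) + w*(-18*t^2 + 159*t - 93) + 54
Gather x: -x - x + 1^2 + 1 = 2 - 2*x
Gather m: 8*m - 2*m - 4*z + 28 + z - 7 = 6*m - 3*z + 21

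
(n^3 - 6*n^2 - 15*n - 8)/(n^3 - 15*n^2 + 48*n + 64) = (n + 1)/(n - 8)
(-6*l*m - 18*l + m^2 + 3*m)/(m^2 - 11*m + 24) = (-6*l*m - 18*l + m^2 + 3*m)/(m^2 - 11*m + 24)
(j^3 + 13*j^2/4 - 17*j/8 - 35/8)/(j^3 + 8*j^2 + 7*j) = (8*j^2 + 18*j - 35)/(8*j*(j + 7))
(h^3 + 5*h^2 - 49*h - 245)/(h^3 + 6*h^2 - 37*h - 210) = (h - 7)/(h - 6)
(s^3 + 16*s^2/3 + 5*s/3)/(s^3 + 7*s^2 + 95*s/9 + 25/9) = 3*s/(3*s + 5)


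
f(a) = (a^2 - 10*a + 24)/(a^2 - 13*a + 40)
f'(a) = (13 - 2*a)*(a^2 - 10*a + 24)/(a^2 - 13*a + 40)^2 + (2*a - 10)/(a^2 - 13*a + 40)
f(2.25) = 0.42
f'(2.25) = -0.12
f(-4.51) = 0.75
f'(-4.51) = -0.02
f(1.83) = 0.46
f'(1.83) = -0.10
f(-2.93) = 0.71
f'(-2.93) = -0.03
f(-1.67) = 0.67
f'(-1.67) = -0.04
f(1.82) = 0.46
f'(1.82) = -0.10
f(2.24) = 0.42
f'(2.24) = -0.12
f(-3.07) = 0.72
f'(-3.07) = -0.03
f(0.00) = 0.60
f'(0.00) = -0.06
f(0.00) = 0.60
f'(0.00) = -0.06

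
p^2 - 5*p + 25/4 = (p - 5/2)^2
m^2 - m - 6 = (m - 3)*(m + 2)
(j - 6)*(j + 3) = j^2 - 3*j - 18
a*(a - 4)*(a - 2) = a^3 - 6*a^2 + 8*a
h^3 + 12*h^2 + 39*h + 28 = (h + 1)*(h + 4)*(h + 7)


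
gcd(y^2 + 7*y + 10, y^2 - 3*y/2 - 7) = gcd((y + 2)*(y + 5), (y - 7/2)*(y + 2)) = y + 2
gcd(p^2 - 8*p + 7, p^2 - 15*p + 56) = p - 7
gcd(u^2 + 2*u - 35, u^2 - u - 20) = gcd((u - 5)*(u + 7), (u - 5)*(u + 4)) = u - 5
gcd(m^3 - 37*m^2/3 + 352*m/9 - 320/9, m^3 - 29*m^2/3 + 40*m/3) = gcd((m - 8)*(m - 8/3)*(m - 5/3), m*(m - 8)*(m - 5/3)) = m^2 - 29*m/3 + 40/3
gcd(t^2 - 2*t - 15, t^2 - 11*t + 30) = t - 5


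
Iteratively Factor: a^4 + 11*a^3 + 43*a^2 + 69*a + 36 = (a + 3)*(a^3 + 8*a^2 + 19*a + 12) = (a + 3)^2*(a^2 + 5*a + 4) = (a + 3)^2*(a + 4)*(a + 1)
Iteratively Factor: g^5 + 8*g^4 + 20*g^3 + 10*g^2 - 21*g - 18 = (g + 1)*(g^4 + 7*g^3 + 13*g^2 - 3*g - 18) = (g - 1)*(g + 1)*(g^3 + 8*g^2 + 21*g + 18) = (g - 1)*(g + 1)*(g + 3)*(g^2 + 5*g + 6) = (g - 1)*(g + 1)*(g + 3)^2*(g + 2)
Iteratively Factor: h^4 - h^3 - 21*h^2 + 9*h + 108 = (h + 3)*(h^3 - 4*h^2 - 9*h + 36) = (h - 4)*(h + 3)*(h^2 - 9) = (h - 4)*(h + 3)^2*(h - 3)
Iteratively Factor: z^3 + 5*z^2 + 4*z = (z + 4)*(z^2 + z) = z*(z + 4)*(z + 1)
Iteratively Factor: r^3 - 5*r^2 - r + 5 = (r + 1)*(r^2 - 6*r + 5) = (r - 5)*(r + 1)*(r - 1)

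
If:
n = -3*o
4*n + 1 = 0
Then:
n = -1/4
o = 1/12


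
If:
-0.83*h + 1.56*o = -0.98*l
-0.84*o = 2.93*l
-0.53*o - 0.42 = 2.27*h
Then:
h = -0.16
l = 0.03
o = -0.10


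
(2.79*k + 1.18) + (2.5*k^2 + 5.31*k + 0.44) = 2.5*k^2 + 8.1*k + 1.62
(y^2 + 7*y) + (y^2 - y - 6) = 2*y^2 + 6*y - 6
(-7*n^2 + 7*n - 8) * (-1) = 7*n^2 - 7*n + 8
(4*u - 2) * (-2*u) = -8*u^2 + 4*u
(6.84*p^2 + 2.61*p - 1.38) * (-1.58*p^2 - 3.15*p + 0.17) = -10.8072*p^4 - 25.6698*p^3 - 4.8783*p^2 + 4.7907*p - 0.2346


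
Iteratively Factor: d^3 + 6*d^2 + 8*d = (d + 2)*(d^2 + 4*d) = d*(d + 2)*(d + 4)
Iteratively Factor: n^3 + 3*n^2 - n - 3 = (n + 1)*(n^2 + 2*n - 3) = (n - 1)*(n + 1)*(n + 3)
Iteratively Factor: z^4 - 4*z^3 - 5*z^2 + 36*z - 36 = (z - 3)*(z^3 - z^2 - 8*z + 12) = (z - 3)*(z + 3)*(z^2 - 4*z + 4) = (z - 3)*(z - 2)*(z + 3)*(z - 2)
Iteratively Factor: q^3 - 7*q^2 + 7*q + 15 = (q - 3)*(q^2 - 4*q - 5) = (q - 3)*(q + 1)*(q - 5)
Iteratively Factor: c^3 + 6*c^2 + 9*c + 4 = (c + 1)*(c^2 + 5*c + 4) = (c + 1)*(c + 4)*(c + 1)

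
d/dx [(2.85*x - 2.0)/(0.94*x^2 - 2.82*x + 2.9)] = (-2.679*x^2 + 3.76*x + 2.625)/(0.8836*x^4 - 5.3016*x^3 + 13.4044*x^2 - 16.356*x + 8.41)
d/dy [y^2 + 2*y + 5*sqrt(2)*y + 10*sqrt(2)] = 2*y + 2 + 5*sqrt(2)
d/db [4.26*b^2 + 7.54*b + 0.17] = 8.52*b + 7.54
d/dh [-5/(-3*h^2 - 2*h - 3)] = 10*(-3*h - 1)/(3*h^2 + 2*h + 3)^2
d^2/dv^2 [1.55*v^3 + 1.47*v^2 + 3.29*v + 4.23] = 9.3*v + 2.94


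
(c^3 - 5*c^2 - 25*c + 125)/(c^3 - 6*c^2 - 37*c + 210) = (c^2 - 25)/(c^2 - c - 42)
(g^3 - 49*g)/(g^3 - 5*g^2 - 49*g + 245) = g/(g - 5)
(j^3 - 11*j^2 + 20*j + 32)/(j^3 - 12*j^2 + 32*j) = (j + 1)/j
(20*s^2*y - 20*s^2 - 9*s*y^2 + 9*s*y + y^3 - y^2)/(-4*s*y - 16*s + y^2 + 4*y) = (-5*s*y + 5*s + y^2 - y)/(y + 4)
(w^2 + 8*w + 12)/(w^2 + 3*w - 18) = (w + 2)/(w - 3)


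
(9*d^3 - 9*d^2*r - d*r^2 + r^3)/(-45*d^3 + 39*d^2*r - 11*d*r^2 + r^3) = (-3*d^2 + 2*d*r + r^2)/(15*d^2 - 8*d*r + r^2)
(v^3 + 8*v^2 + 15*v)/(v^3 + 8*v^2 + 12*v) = (v^2 + 8*v + 15)/(v^2 + 8*v + 12)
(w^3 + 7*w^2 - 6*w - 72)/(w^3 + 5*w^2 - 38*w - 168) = (w^2 + 3*w - 18)/(w^2 + w - 42)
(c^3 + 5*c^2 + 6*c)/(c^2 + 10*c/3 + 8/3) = 3*c*(c + 3)/(3*c + 4)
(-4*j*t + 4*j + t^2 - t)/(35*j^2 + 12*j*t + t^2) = (-4*j*t + 4*j + t^2 - t)/(35*j^2 + 12*j*t + t^2)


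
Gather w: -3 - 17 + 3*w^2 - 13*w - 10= 3*w^2 - 13*w - 30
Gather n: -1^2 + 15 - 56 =-42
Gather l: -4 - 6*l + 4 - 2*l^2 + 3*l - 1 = -2*l^2 - 3*l - 1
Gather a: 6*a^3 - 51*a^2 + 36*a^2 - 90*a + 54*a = 6*a^3 - 15*a^2 - 36*a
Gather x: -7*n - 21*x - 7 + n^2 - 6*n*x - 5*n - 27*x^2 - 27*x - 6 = n^2 - 12*n - 27*x^2 + x*(-6*n - 48) - 13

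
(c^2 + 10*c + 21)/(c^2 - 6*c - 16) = (c^2 + 10*c + 21)/(c^2 - 6*c - 16)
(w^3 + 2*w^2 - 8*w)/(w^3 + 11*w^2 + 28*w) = (w - 2)/(w + 7)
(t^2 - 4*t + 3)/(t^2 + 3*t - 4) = (t - 3)/(t + 4)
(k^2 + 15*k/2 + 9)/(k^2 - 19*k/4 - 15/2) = 2*(2*k^2 + 15*k + 18)/(4*k^2 - 19*k - 30)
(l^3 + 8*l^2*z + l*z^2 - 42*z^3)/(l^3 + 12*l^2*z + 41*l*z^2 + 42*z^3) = (l - 2*z)/(l + 2*z)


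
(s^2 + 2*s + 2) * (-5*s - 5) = -5*s^3 - 15*s^2 - 20*s - 10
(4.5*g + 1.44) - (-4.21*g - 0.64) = 8.71*g + 2.08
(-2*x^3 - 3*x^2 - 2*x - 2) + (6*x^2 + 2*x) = -2*x^3 + 3*x^2 - 2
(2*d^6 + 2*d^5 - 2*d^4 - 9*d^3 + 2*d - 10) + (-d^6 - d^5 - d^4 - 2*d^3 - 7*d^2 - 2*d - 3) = d^6 + d^5 - 3*d^4 - 11*d^3 - 7*d^2 - 13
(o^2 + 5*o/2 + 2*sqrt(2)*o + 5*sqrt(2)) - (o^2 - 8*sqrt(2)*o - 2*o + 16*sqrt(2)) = 9*o/2 + 10*sqrt(2)*o - 11*sqrt(2)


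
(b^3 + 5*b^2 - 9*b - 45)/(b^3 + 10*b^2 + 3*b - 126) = (b^2 + 8*b + 15)/(b^2 + 13*b + 42)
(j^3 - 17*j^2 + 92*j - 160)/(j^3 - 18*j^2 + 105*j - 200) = (j - 4)/(j - 5)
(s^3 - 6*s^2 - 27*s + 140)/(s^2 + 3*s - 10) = (s^2 - 11*s + 28)/(s - 2)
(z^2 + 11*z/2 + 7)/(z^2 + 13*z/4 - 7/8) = 4*(z + 2)/(4*z - 1)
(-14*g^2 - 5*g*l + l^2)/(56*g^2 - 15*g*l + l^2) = (-2*g - l)/(8*g - l)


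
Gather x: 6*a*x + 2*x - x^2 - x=-x^2 + x*(6*a + 1)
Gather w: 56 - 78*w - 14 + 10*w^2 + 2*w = 10*w^2 - 76*w + 42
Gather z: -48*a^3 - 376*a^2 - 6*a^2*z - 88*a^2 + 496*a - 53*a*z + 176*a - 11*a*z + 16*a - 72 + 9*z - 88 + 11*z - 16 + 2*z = -48*a^3 - 464*a^2 + 688*a + z*(-6*a^2 - 64*a + 22) - 176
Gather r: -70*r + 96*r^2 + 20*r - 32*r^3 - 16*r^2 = -32*r^3 + 80*r^2 - 50*r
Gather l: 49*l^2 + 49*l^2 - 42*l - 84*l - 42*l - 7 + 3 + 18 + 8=98*l^2 - 168*l + 22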